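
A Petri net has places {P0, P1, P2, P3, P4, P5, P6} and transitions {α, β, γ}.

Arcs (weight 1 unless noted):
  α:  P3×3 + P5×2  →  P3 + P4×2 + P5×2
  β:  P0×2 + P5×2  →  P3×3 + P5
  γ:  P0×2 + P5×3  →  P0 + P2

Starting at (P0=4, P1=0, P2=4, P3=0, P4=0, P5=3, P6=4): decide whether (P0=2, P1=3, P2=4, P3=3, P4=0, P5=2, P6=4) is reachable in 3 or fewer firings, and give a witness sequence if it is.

depth 0: 1 marking
depth 1: 3 markings reached so far
depth 2: 5 markings reached so far
depth 3: 6 markings reached so far
target is not among the 6 markings reachable within 3 steps

NO — not reachable within 3 firings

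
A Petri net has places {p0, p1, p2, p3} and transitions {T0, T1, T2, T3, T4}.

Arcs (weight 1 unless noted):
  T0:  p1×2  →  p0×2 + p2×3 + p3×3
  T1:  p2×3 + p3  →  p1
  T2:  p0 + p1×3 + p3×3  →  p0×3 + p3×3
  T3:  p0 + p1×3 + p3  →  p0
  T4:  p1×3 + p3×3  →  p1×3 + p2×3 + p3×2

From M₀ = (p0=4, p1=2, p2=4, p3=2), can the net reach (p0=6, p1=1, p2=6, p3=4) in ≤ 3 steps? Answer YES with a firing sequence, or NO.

depth 0: 1 marking
depth 1: 3 markings reached so far
depth 2: 5 markings reached so far
depth 3: 6 markings reached so far
target is not among the 6 markings reachable within 3 steps

NO — not reachable within 3 firings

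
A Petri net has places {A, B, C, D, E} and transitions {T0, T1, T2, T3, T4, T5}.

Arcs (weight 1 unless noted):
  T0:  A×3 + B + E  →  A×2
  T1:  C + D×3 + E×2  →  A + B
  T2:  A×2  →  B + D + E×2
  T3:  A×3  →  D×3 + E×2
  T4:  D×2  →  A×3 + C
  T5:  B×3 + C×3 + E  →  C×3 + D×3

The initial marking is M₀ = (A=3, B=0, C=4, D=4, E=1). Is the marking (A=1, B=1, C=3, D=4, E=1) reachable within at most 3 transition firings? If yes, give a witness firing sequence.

YES — reachable via ⟨T3, T1⟩ (2 firings)

step 1: fire T3:  (A=3, B=0, C=4, D=4, E=1) → (A=0, B=0, C=4, D=7, E=3)
step 2: fire T1:  (A=0, B=0, C=4, D=7, E=3) → (A=1, B=1, C=3, D=4, E=1)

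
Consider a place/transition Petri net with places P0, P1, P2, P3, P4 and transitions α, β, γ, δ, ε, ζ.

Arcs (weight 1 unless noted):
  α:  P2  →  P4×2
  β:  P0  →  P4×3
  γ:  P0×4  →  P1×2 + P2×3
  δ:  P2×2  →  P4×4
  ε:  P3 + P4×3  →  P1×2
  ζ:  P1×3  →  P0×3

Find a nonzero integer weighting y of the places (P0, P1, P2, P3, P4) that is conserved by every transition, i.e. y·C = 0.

y = (P0:3, P1:3, P2:2, P3:3, P4:1)

Incidence matrix C (rows=places, cols=transitions):
        α    β    γ    δ    ε    ζ
   P0   0   -1   -4    0    0    3
   P1   0    0    2    0    2   -3
   P2  -1    0    3   -2    0    0
   P3   0    0    0    0   -1    0
   P4   2    3    0    4   -3    0

Candidate y = [3, 3, 2, 3, 1]; check y·C column-wise:
  col α: 3·0 + 3·0 + 2·-1 + 3·0 + 1·2 = 0
  col β: 3·-1 + 3·0 + 2·0 + 3·0 + 1·3 = 0
  col γ: 3·-4 + 3·2 + 2·3 + 3·0 + 1·0 = 0
  col δ: 3·0 + 3·0 + 2·-2 + 3·0 + 1·4 = 0
  col ε: 3·0 + 3·2 + 2·0 + 3·-1 + 1·-3 = 0
  col ζ: 3·3 + 3·-3 + 2·0 + 3·0 + 1·0 = 0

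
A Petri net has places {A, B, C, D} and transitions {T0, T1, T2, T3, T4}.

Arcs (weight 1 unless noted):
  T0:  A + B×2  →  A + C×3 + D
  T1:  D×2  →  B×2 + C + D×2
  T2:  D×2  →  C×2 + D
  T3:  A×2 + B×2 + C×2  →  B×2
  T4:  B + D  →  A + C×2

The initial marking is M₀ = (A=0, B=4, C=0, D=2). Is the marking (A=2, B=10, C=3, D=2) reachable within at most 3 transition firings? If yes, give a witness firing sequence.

NO — not reachable within 3 firings

depth 0: 1 marking
depth 1: 4 markings reached so far
depth 2: 10 markings reached so far
depth 3: 19 markings reached so far
target is not among the 19 markings reachable within 3 steps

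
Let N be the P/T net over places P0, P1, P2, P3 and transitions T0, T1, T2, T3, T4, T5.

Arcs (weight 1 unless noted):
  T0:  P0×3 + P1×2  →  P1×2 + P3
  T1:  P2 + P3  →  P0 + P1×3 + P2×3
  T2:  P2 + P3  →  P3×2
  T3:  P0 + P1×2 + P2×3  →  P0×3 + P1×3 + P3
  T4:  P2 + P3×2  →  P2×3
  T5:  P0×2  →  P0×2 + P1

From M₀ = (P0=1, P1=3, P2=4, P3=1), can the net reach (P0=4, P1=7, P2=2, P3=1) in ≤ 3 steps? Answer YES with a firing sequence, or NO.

NO — not reachable within 3 firings

depth 0: 1 marking
depth 1: 4 markings reached so far
depth 2: 13 markings reached so far
depth 3: 31 markings reached so far
target is not among the 31 markings reachable within 3 steps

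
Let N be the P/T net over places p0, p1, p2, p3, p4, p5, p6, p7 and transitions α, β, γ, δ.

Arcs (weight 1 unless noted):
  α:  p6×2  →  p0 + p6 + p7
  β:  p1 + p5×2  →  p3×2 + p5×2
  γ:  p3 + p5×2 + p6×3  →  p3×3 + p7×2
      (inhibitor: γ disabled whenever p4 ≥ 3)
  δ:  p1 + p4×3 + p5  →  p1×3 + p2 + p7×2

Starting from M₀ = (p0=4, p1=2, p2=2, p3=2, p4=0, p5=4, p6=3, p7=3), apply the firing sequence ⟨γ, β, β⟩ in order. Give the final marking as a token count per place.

(p0=4, p1=0, p2=2, p3=8, p4=0, p5=2, p6=0, p7=5)

step 1: fire γ:  (p0=4, p1=2, p2=2, p3=2, p4=0, p5=4, p6=3, p7=3) → (p0=4, p1=2, p2=2, p3=4, p4=0, p5=2, p6=0, p7=5)
step 2: fire β:  (p0=4, p1=2, p2=2, p3=4, p4=0, p5=2, p6=0, p7=5) → (p0=4, p1=1, p2=2, p3=6, p4=0, p5=2, p6=0, p7=5)
step 3: fire β:  (p0=4, p1=1, p2=2, p3=6, p4=0, p5=2, p6=0, p7=5) → (p0=4, p1=0, p2=2, p3=8, p4=0, p5=2, p6=0, p7=5)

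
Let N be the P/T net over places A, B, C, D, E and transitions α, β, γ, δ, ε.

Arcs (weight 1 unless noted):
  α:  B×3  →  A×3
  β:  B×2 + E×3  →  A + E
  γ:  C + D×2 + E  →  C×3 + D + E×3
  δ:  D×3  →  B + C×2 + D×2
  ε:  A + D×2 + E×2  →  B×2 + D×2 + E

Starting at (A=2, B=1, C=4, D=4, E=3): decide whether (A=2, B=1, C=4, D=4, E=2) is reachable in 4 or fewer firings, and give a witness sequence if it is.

depth 0: 1 marking
depth 1: 4 markings reached so far
depth 2: 12 markings reached so far
depth 3: 27 markings reached so far
depth 4: 44 markings reached so far
target is not among the 44 markings reachable within 4 steps

NO — not reachable within 4 firings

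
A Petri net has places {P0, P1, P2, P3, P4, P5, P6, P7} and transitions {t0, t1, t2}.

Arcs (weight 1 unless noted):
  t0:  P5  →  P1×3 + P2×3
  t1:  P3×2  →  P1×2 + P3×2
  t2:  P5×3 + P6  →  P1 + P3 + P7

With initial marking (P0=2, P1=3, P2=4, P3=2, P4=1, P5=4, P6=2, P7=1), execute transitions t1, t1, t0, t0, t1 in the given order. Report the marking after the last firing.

step 1: fire t1:  (P0=2, P1=3, P2=4, P3=2, P4=1, P5=4, P6=2, P7=1) → (P0=2, P1=5, P2=4, P3=2, P4=1, P5=4, P6=2, P7=1)
step 2: fire t1:  (P0=2, P1=5, P2=4, P3=2, P4=1, P5=4, P6=2, P7=1) → (P0=2, P1=7, P2=4, P3=2, P4=1, P5=4, P6=2, P7=1)
step 3: fire t0:  (P0=2, P1=7, P2=4, P3=2, P4=1, P5=4, P6=2, P7=1) → (P0=2, P1=10, P2=7, P3=2, P4=1, P5=3, P6=2, P7=1)
step 4: fire t0:  (P0=2, P1=10, P2=7, P3=2, P4=1, P5=3, P6=2, P7=1) → (P0=2, P1=13, P2=10, P3=2, P4=1, P5=2, P6=2, P7=1)
step 5: fire t1:  (P0=2, P1=13, P2=10, P3=2, P4=1, P5=2, P6=2, P7=1) → (P0=2, P1=15, P2=10, P3=2, P4=1, P5=2, P6=2, P7=1)

(P0=2, P1=15, P2=10, P3=2, P4=1, P5=2, P6=2, P7=1)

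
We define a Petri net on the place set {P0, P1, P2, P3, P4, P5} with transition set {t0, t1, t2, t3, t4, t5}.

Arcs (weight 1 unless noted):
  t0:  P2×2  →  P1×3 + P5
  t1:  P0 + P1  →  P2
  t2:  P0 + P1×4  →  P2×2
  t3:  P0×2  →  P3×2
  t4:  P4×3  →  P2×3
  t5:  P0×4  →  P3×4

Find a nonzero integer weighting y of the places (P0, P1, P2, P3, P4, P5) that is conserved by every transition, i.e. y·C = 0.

Incidence matrix C (rows=places, cols=transitions):
       t0   t1   t2   t3   t4   t5
   P0   0   -1   -1   -2    0   -4
   P1   3   -1   -4    0    0    0
   P2  -2    1    2    0    3    0
   P3   0    0    0    2    0    4
   P4   0    0    0    0   -3    0
   P5   1    0    0    0    0    0

Candidate y = [2, 1, 3, 2, 3, 3]; check y·C column-wise:
  col t0: 2·0 + 1·3 + 3·-2 + 2·0 + 3·0 + 3·1 = 0
  col t1: 2·-1 + 1·-1 + 3·1 + 2·0 + 3·0 + 3·0 = 0
  col t2: 2·-1 + 1·-4 + 3·2 + 2·0 + 3·0 + 3·0 = 0
  col t3: 2·-2 + 1·0 + 3·0 + 2·2 + 3·0 + 3·0 = 0
  col t4: 2·0 + 1·0 + 3·3 + 2·0 + 3·-3 + 3·0 = 0
  col t5: 2·-4 + 1·0 + 3·0 + 2·4 + 3·0 + 3·0 = 0

y = (P0:2, P1:1, P2:3, P3:2, P4:3, P5:3)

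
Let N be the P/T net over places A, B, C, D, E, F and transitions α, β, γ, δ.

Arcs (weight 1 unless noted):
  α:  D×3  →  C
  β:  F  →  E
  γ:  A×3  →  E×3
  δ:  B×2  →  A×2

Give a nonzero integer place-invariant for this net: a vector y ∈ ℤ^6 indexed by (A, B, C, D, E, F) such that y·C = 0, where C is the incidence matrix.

y = (A:0, B:0, C:3, D:1, E:0, F:0)

Incidence matrix C (rows=places, cols=transitions):
        α    β    γ    δ
    A   0    0   -3    2
    B   0    0    0   -2
    C   1    0    0    0
    D  -3    0    0    0
    E   0    1    3    0
    F   0   -1    0    0

Candidate y = [0, 0, 3, 1, 0, 0]; check y·C column-wise:
  col α: 3·1 + 1·-3 = 0
  col β: 3·0 + 1·0 + 0·1 + 0·-1 = 0
  col γ: 0·-3 + 3·0 + 1·0 + 0·3 = 0
  col δ: 0·2 + 0·-2 + 3·0 + 1·0 = 0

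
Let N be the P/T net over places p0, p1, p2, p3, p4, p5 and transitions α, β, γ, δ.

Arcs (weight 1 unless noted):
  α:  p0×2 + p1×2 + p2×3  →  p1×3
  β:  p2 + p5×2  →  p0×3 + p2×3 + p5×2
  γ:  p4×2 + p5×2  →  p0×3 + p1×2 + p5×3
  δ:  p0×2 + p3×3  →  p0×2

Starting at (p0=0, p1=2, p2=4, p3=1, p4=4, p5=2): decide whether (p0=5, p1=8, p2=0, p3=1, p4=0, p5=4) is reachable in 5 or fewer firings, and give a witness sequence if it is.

YES — reachable via ⟨β, α, γ, α, γ⟩ (5 firings)

step 1: fire β:  (p0=0, p1=2, p2=4, p3=1, p4=4, p5=2) → (p0=3, p1=2, p2=6, p3=1, p4=4, p5=2)
step 2: fire α:  (p0=3, p1=2, p2=6, p3=1, p4=4, p5=2) → (p0=1, p1=3, p2=3, p3=1, p4=4, p5=2)
step 3: fire γ:  (p0=1, p1=3, p2=3, p3=1, p4=4, p5=2) → (p0=4, p1=5, p2=3, p3=1, p4=2, p5=3)
step 4: fire α:  (p0=4, p1=5, p2=3, p3=1, p4=2, p5=3) → (p0=2, p1=6, p2=0, p3=1, p4=2, p5=3)
step 5: fire γ:  (p0=2, p1=6, p2=0, p3=1, p4=2, p5=3) → (p0=5, p1=8, p2=0, p3=1, p4=0, p5=4)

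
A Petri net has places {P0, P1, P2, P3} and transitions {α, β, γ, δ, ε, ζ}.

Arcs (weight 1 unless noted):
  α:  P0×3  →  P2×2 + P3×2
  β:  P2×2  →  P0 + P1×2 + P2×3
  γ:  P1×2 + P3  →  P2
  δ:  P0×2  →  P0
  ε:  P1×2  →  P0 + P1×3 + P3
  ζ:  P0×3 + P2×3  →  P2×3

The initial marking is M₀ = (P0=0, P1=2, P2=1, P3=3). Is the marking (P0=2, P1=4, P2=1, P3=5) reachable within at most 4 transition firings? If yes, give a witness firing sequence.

YES — reachable via ⟨ε, ε⟩ (2 firings)

step 1: fire ε:  (P0=0, P1=2, P2=1, P3=3) → (P0=1, P1=3, P2=1, P3=4)
step 2: fire ε:  (P0=1, P1=3, P2=1, P3=4) → (P0=2, P1=4, P2=1, P3=5)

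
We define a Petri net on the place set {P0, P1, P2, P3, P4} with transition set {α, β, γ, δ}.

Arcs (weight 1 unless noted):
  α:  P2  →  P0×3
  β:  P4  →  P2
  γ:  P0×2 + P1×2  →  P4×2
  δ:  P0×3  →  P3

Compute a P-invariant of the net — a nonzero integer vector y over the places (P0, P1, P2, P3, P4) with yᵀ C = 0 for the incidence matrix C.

Incidence matrix C (rows=places, cols=transitions):
        α    β    γ    δ
   P0   3    0   -2   -3
   P1   0    0   -2    0
   P2  -1    1    0    0
   P3   0    0    0    1
   P4   0   -1    2    0

Candidate y = [1, 2, 3, 3, 3]; check y·C column-wise:
  col α: 1·3 + 2·0 + 3·-1 + 3·0 + 3·0 = 0
  col β: 1·0 + 2·0 + 3·1 + 3·0 + 3·-1 = 0
  col γ: 1·-2 + 2·-2 + 3·0 + 3·0 + 3·2 = 0
  col δ: 1·-3 + 2·0 + 3·0 + 3·1 + 3·0 = 0

y = (P0:1, P1:2, P2:3, P3:3, P4:3)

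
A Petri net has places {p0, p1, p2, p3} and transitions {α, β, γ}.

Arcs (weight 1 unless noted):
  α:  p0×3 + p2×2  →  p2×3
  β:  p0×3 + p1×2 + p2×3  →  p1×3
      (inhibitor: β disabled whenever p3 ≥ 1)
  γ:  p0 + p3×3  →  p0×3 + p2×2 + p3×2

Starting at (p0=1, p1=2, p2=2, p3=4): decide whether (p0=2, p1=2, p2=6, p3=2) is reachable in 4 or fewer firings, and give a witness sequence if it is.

depth 0: 1 marking
depth 1: 2 markings reached so far
depth 2: 4 markings reached so far
depth 3: 5 markings reached so far
depth 4: 5 markings reached so far
(frontier empty at depth 4; search complete)
target is not among the 5 markings reachable within 4 steps

NO — not reachable within 4 firings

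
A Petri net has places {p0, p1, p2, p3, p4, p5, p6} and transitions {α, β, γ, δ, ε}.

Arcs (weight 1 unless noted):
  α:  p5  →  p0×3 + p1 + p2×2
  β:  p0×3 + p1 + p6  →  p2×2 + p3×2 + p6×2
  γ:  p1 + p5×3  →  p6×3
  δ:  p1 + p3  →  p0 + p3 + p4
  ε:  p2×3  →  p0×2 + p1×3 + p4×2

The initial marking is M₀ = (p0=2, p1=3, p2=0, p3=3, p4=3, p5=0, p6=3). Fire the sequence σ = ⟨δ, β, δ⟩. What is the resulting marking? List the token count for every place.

step 1: fire δ:  (p0=2, p1=3, p2=0, p3=3, p4=3, p5=0, p6=3) → (p0=3, p1=2, p2=0, p3=3, p4=4, p5=0, p6=3)
step 2: fire β:  (p0=3, p1=2, p2=0, p3=3, p4=4, p5=0, p6=3) → (p0=0, p1=1, p2=2, p3=5, p4=4, p5=0, p6=4)
step 3: fire δ:  (p0=0, p1=1, p2=2, p3=5, p4=4, p5=0, p6=4) → (p0=1, p1=0, p2=2, p3=5, p4=5, p5=0, p6=4)

(p0=1, p1=0, p2=2, p3=5, p4=5, p5=0, p6=4)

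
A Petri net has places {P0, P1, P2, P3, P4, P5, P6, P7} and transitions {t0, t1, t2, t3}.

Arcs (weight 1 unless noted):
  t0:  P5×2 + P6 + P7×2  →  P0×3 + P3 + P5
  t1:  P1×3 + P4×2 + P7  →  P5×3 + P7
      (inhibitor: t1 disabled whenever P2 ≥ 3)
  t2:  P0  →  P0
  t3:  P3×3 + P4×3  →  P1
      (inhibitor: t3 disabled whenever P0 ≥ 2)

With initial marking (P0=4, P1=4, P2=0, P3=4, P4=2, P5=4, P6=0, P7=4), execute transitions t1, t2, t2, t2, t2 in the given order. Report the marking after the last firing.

step 1: fire t1:  (P0=4, P1=4, P2=0, P3=4, P4=2, P5=4, P6=0, P7=4) → (P0=4, P1=1, P2=0, P3=4, P4=0, P5=7, P6=0, P7=4)
step 2: fire t2:  (P0=4, P1=1, P2=0, P3=4, P4=0, P5=7, P6=0, P7=4) → (P0=4, P1=1, P2=0, P3=4, P4=0, P5=7, P6=0, P7=4)
step 3: fire t2:  (P0=4, P1=1, P2=0, P3=4, P4=0, P5=7, P6=0, P7=4) → (P0=4, P1=1, P2=0, P3=4, P4=0, P5=7, P6=0, P7=4)
step 4: fire t2:  (P0=4, P1=1, P2=0, P3=4, P4=0, P5=7, P6=0, P7=4) → (P0=4, P1=1, P2=0, P3=4, P4=0, P5=7, P6=0, P7=4)
step 5: fire t2:  (P0=4, P1=1, P2=0, P3=4, P4=0, P5=7, P6=0, P7=4) → (P0=4, P1=1, P2=0, P3=4, P4=0, P5=7, P6=0, P7=4)

(P0=4, P1=1, P2=0, P3=4, P4=0, P5=7, P6=0, P7=4)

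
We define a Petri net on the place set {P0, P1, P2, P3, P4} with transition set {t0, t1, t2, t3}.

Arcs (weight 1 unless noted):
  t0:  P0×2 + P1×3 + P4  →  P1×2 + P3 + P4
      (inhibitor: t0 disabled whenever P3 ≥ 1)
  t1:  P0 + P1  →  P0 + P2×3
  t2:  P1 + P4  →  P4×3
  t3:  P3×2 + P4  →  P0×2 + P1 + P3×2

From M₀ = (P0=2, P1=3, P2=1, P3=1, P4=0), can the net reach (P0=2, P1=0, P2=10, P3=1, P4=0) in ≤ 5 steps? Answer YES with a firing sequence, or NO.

step 1: fire t1:  (P0=2, P1=3, P2=1, P3=1, P4=0) → (P0=2, P1=2, P2=4, P3=1, P4=0)
step 2: fire t1:  (P0=2, P1=2, P2=4, P3=1, P4=0) → (P0=2, P1=1, P2=7, P3=1, P4=0)
step 3: fire t1:  (P0=2, P1=1, P2=7, P3=1, P4=0) → (P0=2, P1=0, P2=10, P3=1, P4=0)

YES — reachable via ⟨t1, t1, t1⟩ (3 firings)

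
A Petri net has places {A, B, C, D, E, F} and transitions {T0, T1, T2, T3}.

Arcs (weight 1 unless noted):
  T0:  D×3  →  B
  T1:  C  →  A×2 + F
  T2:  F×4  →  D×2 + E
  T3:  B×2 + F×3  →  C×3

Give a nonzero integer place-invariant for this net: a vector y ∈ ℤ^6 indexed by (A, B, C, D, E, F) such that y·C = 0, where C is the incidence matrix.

y = (A:1, B:3, C:2, D:1, E:-2, F:0)

Incidence matrix C (rows=places, cols=transitions):
       T0   T1   T2   T3
    A   0    2    0    0
    B   1    0    0   -2
    C   0   -1    0    3
    D  -3    0    2    0
    E   0    0    1    0
    F   0    1   -4   -3

Candidate y = [1, 3, 2, 1, -2, 0]; check y·C column-wise:
  col T0: 1·0 + 3·1 + 2·0 + 1·-3 + -2·0 = 0
  col T1: 1·2 + 3·0 + 2·-1 + 1·0 + -2·0 + 0·1 = 0
  col T2: 1·0 + 3·0 + 2·0 + 1·2 + -2·1 + 0·-4 = 0
  col T3: 1·0 + 3·-2 + 2·3 + 1·0 + -2·0 + 0·-3 = 0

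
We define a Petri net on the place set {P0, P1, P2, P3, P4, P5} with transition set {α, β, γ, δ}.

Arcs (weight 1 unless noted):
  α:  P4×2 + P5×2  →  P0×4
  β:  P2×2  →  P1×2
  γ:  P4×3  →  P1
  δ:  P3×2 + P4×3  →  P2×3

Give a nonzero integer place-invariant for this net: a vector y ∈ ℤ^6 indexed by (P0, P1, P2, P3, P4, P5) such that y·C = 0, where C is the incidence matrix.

y = (P0:1, P1:6, P2:6, P3:6, P4:2, P5:0)

Incidence matrix C (rows=places, cols=transitions):
        α    β    γ    δ
   P0   4    0    0    0
   P1   0    2    1    0
   P2   0   -2    0    3
   P3   0    0    0   -2
   P4  -2    0   -3   -3
   P5  -2    0    0    0

Candidate y = [1, 6, 6, 6, 2, 0]; check y·C column-wise:
  col α: 1·4 + 6·0 + 6·0 + 6·0 + 2·-2 + 0·-2 = 0
  col β: 1·0 + 6·2 + 6·-2 + 6·0 + 2·0 = 0
  col γ: 1·0 + 6·1 + 6·0 + 6·0 + 2·-3 = 0
  col δ: 1·0 + 6·0 + 6·3 + 6·-2 + 2·-3 = 0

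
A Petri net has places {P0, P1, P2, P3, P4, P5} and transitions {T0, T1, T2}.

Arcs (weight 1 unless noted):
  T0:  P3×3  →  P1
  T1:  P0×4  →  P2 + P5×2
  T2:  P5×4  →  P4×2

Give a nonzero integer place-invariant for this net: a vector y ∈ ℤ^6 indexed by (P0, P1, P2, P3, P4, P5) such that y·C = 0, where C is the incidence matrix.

y = (P0:1, P1:0, P2:4, P3:0, P4:0, P5:0)

Incidence matrix C (rows=places, cols=transitions):
       T0   T1   T2
   P0   0   -4    0
   P1   1    0    0
   P2   0    1    0
   P3  -3    0    0
   P4   0    0    2
   P5   0    2   -4

Candidate y = [1, 0, 4, 0, 0, 0]; check y·C column-wise:
  col T0: 1·0 + 0·1 + 4·0 + 0·-3 = 0
  col T1: 1·-4 + 4·1 + 0·2 = 0
  col T2: 1·0 + 4·0 + 0·2 + 0·-4 = 0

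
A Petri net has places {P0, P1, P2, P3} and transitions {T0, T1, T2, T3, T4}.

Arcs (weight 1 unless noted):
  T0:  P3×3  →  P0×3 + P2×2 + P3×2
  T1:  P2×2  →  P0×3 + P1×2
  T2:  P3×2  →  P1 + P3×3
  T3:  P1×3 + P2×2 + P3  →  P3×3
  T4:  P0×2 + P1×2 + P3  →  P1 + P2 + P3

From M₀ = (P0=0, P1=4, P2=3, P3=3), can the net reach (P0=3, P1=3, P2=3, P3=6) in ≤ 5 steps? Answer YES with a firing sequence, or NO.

YES — reachable via ⟨T0, T2, T2, T3⟩ (4 firings)

step 1: fire T0:  (P0=0, P1=4, P2=3, P3=3) → (P0=3, P1=4, P2=5, P3=2)
step 2: fire T2:  (P0=3, P1=4, P2=5, P3=2) → (P0=3, P1=5, P2=5, P3=3)
step 3: fire T2:  (P0=3, P1=5, P2=5, P3=3) → (P0=3, P1=6, P2=5, P3=4)
step 4: fire T3:  (P0=3, P1=6, P2=5, P3=4) → (P0=3, P1=3, P2=3, P3=6)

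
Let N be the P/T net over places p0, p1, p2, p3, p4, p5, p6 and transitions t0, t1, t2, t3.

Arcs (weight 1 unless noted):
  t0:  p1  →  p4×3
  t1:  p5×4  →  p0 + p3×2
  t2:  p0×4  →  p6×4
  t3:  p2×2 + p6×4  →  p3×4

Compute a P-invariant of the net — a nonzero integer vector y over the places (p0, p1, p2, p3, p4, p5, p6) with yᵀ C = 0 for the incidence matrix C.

y = (p0:0, p1:3, p2:0, p3:0, p4:1, p5:0, p6:0)

Incidence matrix C (rows=places, cols=transitions):
       t0   t1   t2   t3
   p0   0    1   -4    0
   p1  -1    0    0    0
   p2   0    0    0   -2
   p3   0    2    0    4
   p4   3    0    0    0
   p5   0   -4    0    0
   p6   0    0    4   -4

Candidate y = [0, 3, 0, 0, 1, 0, 0]; check y·C column-wise:
  col t0: 3·-1 + 1·3 = 0
  col t1: 0·1 + 3·0 + 0·2 + 1·0 + 0·-4 = 0
  col t2: 0·-4 + 3·0 + 1·0 + 0·4 = 0
  col t3: 3·0 + 0·-2 + 0·4 + 1·0 + 0·-4 = 0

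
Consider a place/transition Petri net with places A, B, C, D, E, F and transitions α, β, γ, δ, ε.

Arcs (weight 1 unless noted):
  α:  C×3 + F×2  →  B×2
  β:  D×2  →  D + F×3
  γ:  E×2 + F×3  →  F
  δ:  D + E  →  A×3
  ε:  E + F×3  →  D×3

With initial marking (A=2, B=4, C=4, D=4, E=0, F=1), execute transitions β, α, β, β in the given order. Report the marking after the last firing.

(A=2, B=6, C=1, D=1, E=0, F=8)

step 1: fire β:  (A=2, B=4, C=4, D=4, E=0, F=1) → (A=2, B=4, C=4, D=3, E=0, F=4)
step 2: fire α:  (A=2, B=4, C=4, D=3, E=0, F=4) → (A=2, B=6, C=1, D=3, E=0, F=2)
step 3: fire β:  (A=2, B=6, C=1, D=3, E=0, F=2) → (A=2, B=6, C=1, D=2, E=0, F=5)
step 4: fire β:  (A=2, B=6, C=1, D=2, E=0, F=5) → (A=2, B=6, C=1, D=1, E=0, F=8)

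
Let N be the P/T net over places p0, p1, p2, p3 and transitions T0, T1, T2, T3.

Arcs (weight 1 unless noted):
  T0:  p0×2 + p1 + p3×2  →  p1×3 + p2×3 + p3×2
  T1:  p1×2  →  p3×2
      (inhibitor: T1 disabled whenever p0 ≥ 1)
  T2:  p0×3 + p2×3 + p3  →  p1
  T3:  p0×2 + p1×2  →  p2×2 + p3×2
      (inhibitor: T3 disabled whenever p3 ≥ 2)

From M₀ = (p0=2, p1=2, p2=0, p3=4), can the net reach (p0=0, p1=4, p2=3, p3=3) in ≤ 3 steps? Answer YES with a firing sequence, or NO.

NO — not reachable within 3 firings

depth 0: 1 marking
depth 1: 2 markings reached so far
depth 2: 3 markings reached so far
depth 3: 4 markings reached so far
target is not among the 4 markings reachable within 3 steps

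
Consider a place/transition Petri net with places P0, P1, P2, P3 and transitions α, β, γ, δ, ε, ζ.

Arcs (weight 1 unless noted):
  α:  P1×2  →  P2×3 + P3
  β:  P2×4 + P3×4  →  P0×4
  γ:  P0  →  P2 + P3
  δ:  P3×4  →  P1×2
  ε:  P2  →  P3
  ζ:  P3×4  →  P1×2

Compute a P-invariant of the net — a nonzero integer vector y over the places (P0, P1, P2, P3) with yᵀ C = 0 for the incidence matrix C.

y = (P0:2, P1:2, P2:1, P3:1)

Incidence matrix C (rows=places, cols=transitions):
        α    β    γ    δ    ε    ζ
   P0   0    4   -1    0    0    0
   P1  -2    0    0    2    0    2
   P2   3   -4    1    0   -1    0
   P3   1   -4    1   -4    1   -4

Candidate y = [2, 2, 1, 1]; check y·C column-wise:
  col α: 2·0 + 2·-2 + 1·3 + 1·1 = 0
  col β: 2·4 + 2·0 + 1·-4 + 1·-4 = 0
  col γ: 2·-1 + 2·0 + 1·1 + 1·1 = 0
  col δ: 2·0 + 2·2 + 1·0 + 1·-4 = 0
  col ε: 2·0 + 2·0 + 1·-1 + 1·1 = 0
  col ζ: 2·0 + 2·2 + 1·0 + 1·-4 = 0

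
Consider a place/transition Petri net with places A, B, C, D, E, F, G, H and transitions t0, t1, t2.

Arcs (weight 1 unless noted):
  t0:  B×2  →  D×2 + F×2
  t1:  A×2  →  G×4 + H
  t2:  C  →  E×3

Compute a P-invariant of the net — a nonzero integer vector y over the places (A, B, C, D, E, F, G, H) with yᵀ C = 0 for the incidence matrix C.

Incidence matrix C (rows=places, cols=transitions):
       t0   t1   t2
    A   0   -2    0
    B  -2    0    0
    C   0    0   -1
    D   2    0    0
    E   0    0    3
    F   2    0    0
    G   0    4    0
    H   0    1    0

Candidate y = [0, 1, 0, 1, 0, 0, 0, 0]; check y·C column-wise:
  col t0: 1·-2 + 1·2 + 0·2 = 0
  col t1: 0·-2 + 1·0 + 1·0 + 0·4 + 0·1 = 0
  col t2: 1·0 + 0·-1 + 1·0 + 0·3 = 0

y = (A:0, B:1, C:0, D:1, E:0, F:0, G:0, H:0)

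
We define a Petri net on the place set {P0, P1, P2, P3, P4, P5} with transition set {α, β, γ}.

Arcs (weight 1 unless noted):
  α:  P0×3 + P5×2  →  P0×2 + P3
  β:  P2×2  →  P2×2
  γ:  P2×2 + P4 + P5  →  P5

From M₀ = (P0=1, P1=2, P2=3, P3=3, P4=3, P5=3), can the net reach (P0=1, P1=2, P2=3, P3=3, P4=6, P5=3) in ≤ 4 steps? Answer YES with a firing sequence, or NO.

NO — not reachable within 4 firings

depth 0: 1 marking
depth 1: 2 markings reached so far
depth 2: 2 markings reached so far
(frontier empty at depth 2; search complete)
target is not among the 2 markings reachable within 4 steps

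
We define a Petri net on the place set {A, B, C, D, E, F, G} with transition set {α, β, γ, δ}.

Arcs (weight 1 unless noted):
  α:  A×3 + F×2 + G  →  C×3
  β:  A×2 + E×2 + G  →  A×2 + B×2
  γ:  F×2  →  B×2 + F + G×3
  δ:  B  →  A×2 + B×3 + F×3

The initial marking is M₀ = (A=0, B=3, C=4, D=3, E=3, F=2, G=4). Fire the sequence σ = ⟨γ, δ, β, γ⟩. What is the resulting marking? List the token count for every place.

(A=2, B=11, C=4, D=3, E=1, F=3, G=9)

step 1: fire γ:  (A=0, B=3, C=4, D=3, E=3, F=2, G=4) → (A=0, B=5, C=4, D=3, E=3, F=1, G=7)
step 2: fire δ:  (A=0, B=5, C=4, D=3, E=3, F=1, G=7) → (A=2, B=7, C=4, D=3, E=3, F=4, G=7)
step 3: fire β:  (A=2, B=7, C=4, D=3, E=3, F=4, G=7) → (A=2, B=9, C=4, D=3, E=1, F=4, G=6)
step 4: fire γ:  (A=2, B=9, C=4, D=3, E=1, F=4, G=6) → (A=2, B=11, C=4, D=3, E=1, F=3, G=9)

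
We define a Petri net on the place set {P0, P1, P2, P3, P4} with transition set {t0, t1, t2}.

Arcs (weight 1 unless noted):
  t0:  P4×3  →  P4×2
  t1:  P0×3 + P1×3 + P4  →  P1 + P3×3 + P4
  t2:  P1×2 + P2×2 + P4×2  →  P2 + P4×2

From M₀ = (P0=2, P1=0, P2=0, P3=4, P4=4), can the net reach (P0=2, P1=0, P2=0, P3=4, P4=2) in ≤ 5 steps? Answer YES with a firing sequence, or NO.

YES — reachable via ⟨t0, t0⟩ (2 firings)

step 1: fire t0:  (P0=2, P1=0, P2=0, P3=4, P4=4) → (P0=2, P1=0, P2=0, P3=4, P4=3)
step 2: fire t0:  (P0=2, P1=0, P2=0, P3=4, P4=3) → (P0=2, P1=0, P2=0, P3=4, P4=2)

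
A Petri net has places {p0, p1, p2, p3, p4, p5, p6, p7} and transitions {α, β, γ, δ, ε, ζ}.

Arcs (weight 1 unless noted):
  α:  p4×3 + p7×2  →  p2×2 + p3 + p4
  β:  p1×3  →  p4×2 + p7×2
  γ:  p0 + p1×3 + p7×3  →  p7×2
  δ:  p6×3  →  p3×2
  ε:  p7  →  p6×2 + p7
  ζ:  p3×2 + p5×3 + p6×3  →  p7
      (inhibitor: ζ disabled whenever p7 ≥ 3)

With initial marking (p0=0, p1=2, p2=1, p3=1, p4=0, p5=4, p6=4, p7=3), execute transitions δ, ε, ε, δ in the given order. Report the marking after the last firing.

step 1: fire δ:  (p0=0, p1=2, p2=1, p3=1, p4=0, p5=4, p6=4, p7=3) → (p0=0, p1=2, p2=1, p3=3, p4=0, p5=4, p6=1, p7=3)
step 2: fire ε:  (p0=0, p1=2, p2=1, p3=3, p4=0, p5=4, p6=1, p7=3) → (p0=0, p1=2, p2=1, p3=3, p4=0, p5=4, p6=3, p7=3)
step 3: fire ε:  (p0=0, p1=2, p2=1, p3=3, p4=0, p5=4, p6=3, p7=3) → (p0=0, p1=2, p2=1, p3=3, p4=0, p5=4, p6=5, p7=3)
step 4: fire δ:  (p0=0, p1=2, p2=1, p3=3, p4=0, p5=4, p6=5, p7=3) → (p0=0, p1=2, p2=1, p3=5, p4=0, p5=4, p6=2, p7=3)

(p0=0, p1=2, p2=1, p3=5, p4=0, p5=4, p6=2, p7=3)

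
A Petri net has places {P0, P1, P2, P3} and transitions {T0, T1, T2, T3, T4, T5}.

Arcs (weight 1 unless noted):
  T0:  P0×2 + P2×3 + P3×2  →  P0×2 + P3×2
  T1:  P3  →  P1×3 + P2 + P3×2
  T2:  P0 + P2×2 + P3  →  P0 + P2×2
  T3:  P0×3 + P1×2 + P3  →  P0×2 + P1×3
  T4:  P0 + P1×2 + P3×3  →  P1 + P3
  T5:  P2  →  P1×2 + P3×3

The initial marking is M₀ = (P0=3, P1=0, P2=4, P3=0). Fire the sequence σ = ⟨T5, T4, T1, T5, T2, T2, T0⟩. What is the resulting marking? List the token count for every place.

(P0=2, P1=6, P2=0, P3=3)

step 1: fire T5:  (P0=3, P1=0, P2=4, P3=0) → (P0=3, P1=2, P2=3, P3=3)
step 2: fire T4:  (P0=3, P1=2, P2=3, P3=3) → (P0=2, P1=1, P2=3, P3=1)
step 3: fire T1:  (P0=2, P1=1, P2=3, P3=1) → (P0=2, P1=4, P2=4, P3=2)
step 4: fire T5:  (P0=2, P1=4, P2=4, P3=2) → (P0=2, P1=6, P2=3, P3=5)
step 5: fire T2:  (P0=2, P1=6, P2=3, P3=5) → (P0=2, P1=6, P2=3, P3=4)
step 6: fire T2:  (P0=2, P1=6, P2=3, P3=4) → (P0=2, P1=6, P2=3, P3=3)
step 7: fire T0:  (P0=2, P1=6, P2=3, P3=3) → (P0=2, P1=6, P2=0, P3=3)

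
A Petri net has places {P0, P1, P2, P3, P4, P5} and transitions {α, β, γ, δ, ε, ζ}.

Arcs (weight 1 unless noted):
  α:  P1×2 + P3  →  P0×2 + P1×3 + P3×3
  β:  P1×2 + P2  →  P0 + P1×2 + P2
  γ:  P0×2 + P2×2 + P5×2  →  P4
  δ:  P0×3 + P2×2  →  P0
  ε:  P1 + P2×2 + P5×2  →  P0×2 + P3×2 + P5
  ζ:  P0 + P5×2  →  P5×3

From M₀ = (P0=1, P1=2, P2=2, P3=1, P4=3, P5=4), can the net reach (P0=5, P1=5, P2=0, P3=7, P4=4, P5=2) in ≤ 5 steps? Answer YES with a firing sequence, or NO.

YES — reachable via ⟨α, α, α, γ⟩ (4 firings)

step 1: fire α:  (P0=1, P1=2, P2=2, P3=1, P4=3, P5=4) → (P0=3, P1=3, P2=2, P3=3, P4=3, P5=4)
step 2: fire α:  (P0=3, P1=3, P2=2, P3=3, P4=3, P5=4) → (P0=5, P1=4, P2=2, P3=5, P4=3, P5=4)
step 3: fire α:  (P0=5, P1=4, P2=2, P3=5, P4=3, P5=4) → (P0=7, P1=5, P2=2, P3=7, P4=3, P5=4)
step 4: fire γ:  (P0=7, P1=5, P2=2, P3=7, P4=3, P5=4) → (P0=5, P1=5, P2=0, P3=7, P4=4, P5=2)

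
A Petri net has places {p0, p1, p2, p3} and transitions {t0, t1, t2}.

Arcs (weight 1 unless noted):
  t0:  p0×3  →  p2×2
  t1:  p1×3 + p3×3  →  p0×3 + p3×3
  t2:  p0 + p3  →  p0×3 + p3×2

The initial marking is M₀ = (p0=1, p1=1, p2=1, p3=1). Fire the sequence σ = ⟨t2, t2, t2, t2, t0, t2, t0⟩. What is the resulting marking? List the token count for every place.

step 1: fire t2:  (p0=1, p1=1, p2=1, p3=1) → (p0=3, p1=1, p2=1, p3=2)
step 2: fire t2:  (p0=3, p1=1, p2=1, p3=2) → (p0=5, p1=1, p2=1, p3=3)
step 3: fire t2:  (p0=5, p1=1, p2=1, p3=3) → (p0=7, p1=1, p2=1, p3=4)
step 4: fire t2:  (p0=7, p1=1, p2=1, p3=4) → (p0=9, p1=1, p2=1, p3=5)
step 5: fire t0:  (p0=9, p1=1, p2=1, p3=5) → (p0=6, p1=1, p2=3, p3=5)
step 6: fire t2:  (p0=6, p1=1, p2=3, p3=5) → (p0=8, p1=1, p2=3, p3=6)
step 7: fire t0:  (p0=8, p1=1, p2=3, p3=6) → (p0=5, p1=1, p2=5, p3=6)

(p0=5, p1=1, p2=5, p3=6)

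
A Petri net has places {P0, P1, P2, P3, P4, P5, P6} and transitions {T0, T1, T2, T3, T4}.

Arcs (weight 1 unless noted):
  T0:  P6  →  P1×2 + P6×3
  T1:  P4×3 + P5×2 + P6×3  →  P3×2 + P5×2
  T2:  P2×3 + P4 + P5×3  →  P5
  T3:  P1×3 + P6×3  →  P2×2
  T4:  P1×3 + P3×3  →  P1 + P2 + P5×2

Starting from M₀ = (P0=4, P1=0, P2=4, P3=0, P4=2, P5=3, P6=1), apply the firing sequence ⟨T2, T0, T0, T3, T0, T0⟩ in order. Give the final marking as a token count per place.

step 1: fire T2:  (P0=4, P1=0, P2=4, P3=0, P4=2, P5=3, P6=1) → (P0=4, P1=0, P2=1, P3=0, P4=1, P5=1, P6=1)
step 2: fire T0:  (P0=4, P1=0, P2=1, P3=0, P4=1, P5=1, P6=1) → (P0=4, P1=2, P2=1, P3=0, P4=1, P5=1, P6=3)
step 3: fire T0:  (P0=4, P1=2, P2=1, P3=0, P4=1, P5=1, P6=3) → (P0=4, P1=4, P2=1, P3=0, P4=1, P5=1, P6=5)
step 4: fire T3:  (P0=4, P1=4, P2=1, P3=0, P4=1, P5=1, P6=5) → (P0=4, P1=1, P2=3, P3=0, P4=1, P5=1, P6=2)
step 5: fire T0:  (P0=4, P1=1, P2=3, P3=0, P4=1, P5=1, P6=2) → (P0=4, P1=3, P2=3, P3=0, P4=1, P5=1, P6=4)
step 6: fire T0:  (P0=4, P1=3, P2=3, P3=0, P4=1, P5=1, P6=4) → (P0=4, P1=5, P2=3, P3=0, P4=1, P5=1, P6=6)

(P0=4, P1=5, P2=3, P3=0, P4=1, P5=1, P6=6)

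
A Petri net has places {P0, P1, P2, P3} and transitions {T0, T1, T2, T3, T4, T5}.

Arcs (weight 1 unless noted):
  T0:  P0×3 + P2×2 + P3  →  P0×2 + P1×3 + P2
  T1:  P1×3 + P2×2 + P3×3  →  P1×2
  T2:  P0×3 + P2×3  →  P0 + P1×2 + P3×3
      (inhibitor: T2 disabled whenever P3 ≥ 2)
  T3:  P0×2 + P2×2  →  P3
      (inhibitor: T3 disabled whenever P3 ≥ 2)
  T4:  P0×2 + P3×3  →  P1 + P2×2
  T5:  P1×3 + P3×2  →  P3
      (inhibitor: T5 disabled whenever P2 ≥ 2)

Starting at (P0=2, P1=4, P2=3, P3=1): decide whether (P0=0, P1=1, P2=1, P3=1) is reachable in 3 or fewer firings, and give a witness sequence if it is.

YES — reachable via ⟨T3, T5⟩ (2 firings)

step 1: fire T3:  (P0=2, P1=4, P2=3, P3=1) → (P0=0, P1=4, P2=1, P3=2)
step 2: fire T5:  (P0=0, P1=4, P2=1, P3=2) → (P0=0, P1=1, P2=1, P3=1)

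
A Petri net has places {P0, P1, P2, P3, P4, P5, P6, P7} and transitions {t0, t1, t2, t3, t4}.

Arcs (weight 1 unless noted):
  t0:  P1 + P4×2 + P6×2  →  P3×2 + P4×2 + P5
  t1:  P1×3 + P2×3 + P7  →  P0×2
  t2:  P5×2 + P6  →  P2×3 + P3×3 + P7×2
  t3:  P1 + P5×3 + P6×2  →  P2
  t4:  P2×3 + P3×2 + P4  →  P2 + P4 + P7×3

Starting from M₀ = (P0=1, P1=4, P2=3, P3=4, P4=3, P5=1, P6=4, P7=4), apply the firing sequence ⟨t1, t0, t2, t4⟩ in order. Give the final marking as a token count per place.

(P0=3, P1=0, P2=1, P3=7, P4=3, P5=0, P6=1, P7=8)

step 1: fire t1:  (P0=1, P1=4, P2=3, P3=4, P4=3, P5=1, P6=4, P7=4) → (P0=3, P1=1, P2=0, P3=4, P4=3, P5=1, P6=4, P7=3)
step 2: fire t0:  (P0=3, P1=1, P2=0, P3=4, P4=3, P5=1, P6=4, P7=3) → (P0=3, P1=0, P2=0, P3=6, P4=3, P5=2, P6=2, P7=3)
step 3: fire t2:  (P0=3, P1=0, P2=0, P3=6, P4=3, P5=2, P6=2, P7=3) → (P0=3, P1=0, P2=3, P3=9, P4=3, P5=0, P6=1, P7=5)
step 4: fire t4:  (P0=3, P1=0, P2=3, P3=9, P4=3, P5=0, P6=1, P7=5) → (P0=3, P1=0, P2=1, P3=7, P4=3, P5=0, P6=1, P7=8)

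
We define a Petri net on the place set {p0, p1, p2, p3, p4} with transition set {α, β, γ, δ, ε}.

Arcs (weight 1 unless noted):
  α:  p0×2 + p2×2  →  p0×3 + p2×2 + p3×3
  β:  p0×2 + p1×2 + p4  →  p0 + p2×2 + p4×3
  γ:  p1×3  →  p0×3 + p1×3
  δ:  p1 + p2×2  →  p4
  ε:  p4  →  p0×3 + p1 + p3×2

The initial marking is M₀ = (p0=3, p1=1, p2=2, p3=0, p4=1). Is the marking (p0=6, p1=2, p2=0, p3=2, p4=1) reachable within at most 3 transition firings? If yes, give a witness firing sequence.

depth 0: 1 marking
depth 1: 4 markings reached so far
depth 2: 8 markings reached so far
depth 3: 13 markings reached so far
target is not among the 13 markings reachable within 3 steps

NO — not reachable within 3 firings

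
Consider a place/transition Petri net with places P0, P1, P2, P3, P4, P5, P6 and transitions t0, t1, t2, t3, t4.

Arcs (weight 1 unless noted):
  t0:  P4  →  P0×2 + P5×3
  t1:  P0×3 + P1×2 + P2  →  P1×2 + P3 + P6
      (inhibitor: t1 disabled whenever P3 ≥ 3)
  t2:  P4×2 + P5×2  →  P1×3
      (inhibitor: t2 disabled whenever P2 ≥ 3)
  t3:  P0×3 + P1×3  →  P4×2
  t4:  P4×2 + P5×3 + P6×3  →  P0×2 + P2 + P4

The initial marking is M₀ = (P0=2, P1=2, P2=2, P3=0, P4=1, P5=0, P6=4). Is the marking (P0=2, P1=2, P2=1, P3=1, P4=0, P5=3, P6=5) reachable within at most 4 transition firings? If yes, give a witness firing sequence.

NO — not reachable within 4 firings

depth 0: 1 marking
depth 1: 2 markings reached so far
depth 2: 3 markings reached so far
depth 3: 3 markings reached so far
(frontier empty at depth 3; search complete)
target is not among the 3 markings reachable within 4 steps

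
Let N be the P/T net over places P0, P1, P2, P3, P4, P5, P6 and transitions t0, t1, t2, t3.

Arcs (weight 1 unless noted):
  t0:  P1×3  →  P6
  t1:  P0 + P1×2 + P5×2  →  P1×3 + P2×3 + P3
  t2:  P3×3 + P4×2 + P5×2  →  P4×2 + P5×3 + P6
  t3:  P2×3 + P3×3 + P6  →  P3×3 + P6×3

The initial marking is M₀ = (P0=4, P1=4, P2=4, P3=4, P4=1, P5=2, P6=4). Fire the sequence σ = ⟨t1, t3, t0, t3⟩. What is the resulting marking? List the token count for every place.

step 1: fire t1:  (P0=4, P1=4, P2=4, P3=4, P4=1, P5=2, P6=4) → (P0=3, P1=5, P2=7, P3=5, P4=1, P5=0, P6=4)
step 2: fire t3:  (P0=3, P1=5, P2=7, P3=5, P4=1, P5=0, P6=4) → (P0=3, P1=5, P2=4, P3=5, P4=1, P5=0, P6=6)
step 3: fire t0:  (P0=3, P1=5, P2=4, P3=5, P4=1, P5=0, P6=6) → (P0=3, P1=2, P2=4, P3=5, P4=1, P5=0, P6=7)
step 4: fire t3:  (P0=3, P1=2, P2=4, P3=5, P4=1, P5=0, P6=7) → (P0=3, P1=2, P2=1, P3=5, P4=1, P5=0, P6=9)

(P0=3, P1=2, P2=1, P3=5, P4=1, P5=0, P6=9)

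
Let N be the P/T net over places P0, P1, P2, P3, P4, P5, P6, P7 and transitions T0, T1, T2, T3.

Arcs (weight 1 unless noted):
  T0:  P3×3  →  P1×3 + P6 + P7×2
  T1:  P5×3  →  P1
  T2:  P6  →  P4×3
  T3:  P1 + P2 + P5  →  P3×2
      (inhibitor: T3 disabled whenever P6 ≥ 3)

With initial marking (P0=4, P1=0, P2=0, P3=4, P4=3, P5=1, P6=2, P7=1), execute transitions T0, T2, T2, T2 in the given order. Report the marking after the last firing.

step 1: fire T0:  (P0=4, P1=0, P2=0, P3=4, P4=3, P5=1, P6=2, P7=1) → (P0=4, P1=3, P2=0, P3=1, P4=3, P5=1, P6=3, P7=3)
step 2: fire T2:  (P0=4, P1=3, P2=0, P3=1, P4=3, P5=1, P6=3, P7=3) → (P0=4, P1=3, P2=0, P3=1, P4=6, P5=1, P6=2, P7=3)
step 3: fire T2:  (P0=4, P1=3, P2=0, P3=1, P4=6, P5=1, P6=2, P7=3) → (P0=4, P1=3, P2=0, P3=1, P4=9, P5=1, P6=1, P7=3)
step 4: fire T2:  (P0=4, P1=3, P2=0, P3=1, P4=9, P5=1, P6=1, P7=3) → (P0=4, P1=3, P2=0, P3=1, P4=12, P5=1, P6=0, P7=3)

(P0=4, P1=3, P2=0, P3=1, P4=12, P5=1, P6=0, P7=3)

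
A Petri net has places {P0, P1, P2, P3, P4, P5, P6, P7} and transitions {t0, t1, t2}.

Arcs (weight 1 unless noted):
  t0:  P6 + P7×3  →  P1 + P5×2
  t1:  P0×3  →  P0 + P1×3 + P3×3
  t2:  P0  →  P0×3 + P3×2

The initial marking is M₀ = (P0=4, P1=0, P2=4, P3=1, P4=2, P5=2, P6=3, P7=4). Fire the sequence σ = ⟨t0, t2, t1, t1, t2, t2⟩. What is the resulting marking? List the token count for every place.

(P0=6, P1=7, P2=4, P3=13, P4=2, P5=4, P6=2, P7=1)

step 1: fire t0:  (P0=4, P1=0, P2=4, P3=1, P4=2, P5=2, P6=3, P7=4) → (P0=4, P1=1, P2=4, P3=1, P4=2, P5=4, P6=2, P7=1)
step 2: fire t2:  (P0=4, P1=1, P2=4, P3=1, P4=2, P5=4, P6=2, P7=1) → (P0=6, P1=1, P2=4, P3=3, P4=2, P5=4, P6=2, P7=1)
step 3: fire t1:  (P0=6, P1=1, P2=4, P3=3, P4=2, P5=4, P6=2, P7=1) → (P0=4, P1=4, P2=4, P3=6, P4=2, P5=4, P6=2, P7=1)
step 4: fire t1:  (P0=4, P1=4, P2=4, P3=6, P4=2, P5=4, P6=2, P7=1) → (P0=2, P1=7, P2=4, P3=9, P4=2, P5=4, P6=2, P7=1)
step 5: fire t2:  (P0=2, P1=7, P2=4, P3=9, P4=2, P5=4, P6=2, P7=1) → (P0=4, P1=7, P2=4, P3=11, P4=2, P5=4, P6=2, P7=1)
step 6: fire t2:  (P0=4, P1=7, P2=4, P3=11, P4=2, P5=4, P6=2, P7=1) → (P0=6, P1=7, P2=4, P3=13, P4=2, P5=4, P6=2, P7=1)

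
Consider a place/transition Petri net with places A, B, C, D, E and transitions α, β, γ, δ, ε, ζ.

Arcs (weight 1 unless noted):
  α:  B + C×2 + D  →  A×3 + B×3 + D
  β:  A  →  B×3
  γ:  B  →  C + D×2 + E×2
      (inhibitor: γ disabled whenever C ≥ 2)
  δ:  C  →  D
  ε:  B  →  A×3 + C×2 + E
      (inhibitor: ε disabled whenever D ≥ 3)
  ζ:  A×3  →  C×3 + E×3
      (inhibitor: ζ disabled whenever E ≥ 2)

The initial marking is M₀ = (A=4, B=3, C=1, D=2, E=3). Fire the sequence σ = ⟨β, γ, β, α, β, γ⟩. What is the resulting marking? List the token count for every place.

(A=4, B=12, C=1, D=6, E=7)

step 1: fire β:  (A=4, B=3, C=1, D=2, E=3) → (A=3, B=6, C=1, D=2, E=3)
step 2: fire γ:  (A=3, B=6, C=1, D=2, E=3) → (A=3, B=5, C=2, D=4, E=5)
step 3: fire β:  (A=3, B=5, C=2, D=4, E=5) → (A=2, B=8, C=2, D=4, E=5)
step 4: fire α:  (A=2, B=8, C=2, D=4, E=5) → (A=5, B=10, C=0, D=4, E=5)
step 5: fire β:  (A=5, B=10, C=0, D=4, E=5) → (A=4, B=13, C=0, D=4, E=5)
step 6: fire γ:  (A=4, B=13, C=0, D=4, E=5) → (A=4, B=12, C=1, D=6, E=7)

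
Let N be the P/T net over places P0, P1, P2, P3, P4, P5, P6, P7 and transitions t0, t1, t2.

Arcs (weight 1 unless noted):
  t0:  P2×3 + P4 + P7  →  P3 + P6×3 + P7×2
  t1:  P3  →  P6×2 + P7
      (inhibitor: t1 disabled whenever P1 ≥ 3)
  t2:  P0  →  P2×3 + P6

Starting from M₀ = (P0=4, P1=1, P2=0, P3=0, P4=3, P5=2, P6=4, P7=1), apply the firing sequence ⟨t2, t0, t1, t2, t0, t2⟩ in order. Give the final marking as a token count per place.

(P0=1, P1=1, P2=3, P3=1, P4=1, P5=2, P6=15, P7=4)

step 1: fire t2:  (P0=4, P1=1, P2=0, P3=0, P4=3, P5=2, P6=4, P7=1) → (P0=3, P1=1, P2=3, P3=0, P4=3, P5=2, P6=5, P7=1)
step 2: fire t0:  (P0=3, P1=1, P2=3, P3=0, P4=3, P5=2, P6=5, P7=1) → (P0=3, P1=1, P2=0, P3=1, P4=2, P5=2, P6=8, P7=2)
step 3: fire t1:  (P0=3, P1=1, P2=0, P3=1, P4=2, P5=2, P6=8, P7=2) → (P0=3, P1=1, P2=0, P3=0, P4=2, P5=2, P6=10, P7=3)
step 4: fire t2:  (P0=3, P1=1, P2=0, P3=0, P4=2, P5=2, P6=10, P7=3) → (P0=2, P1=1, P2=3, P3=0, P4=2, P5=2, P6=11, P7=3)
step 5: fire t0:  (P0=2, P1=1, P2=3, P3=0, P4=2, P5=2, P6=11, P7=3) → (P0=2, P1=1, P2=0, P3=1, P4=1, P5=2, P6=14, P7=4)
step 6: fire t2:  (P0=2, P1=1, P2=0, P3=1, P4=1, P5=2, P6=14, P7=4) → (P0=1, P1=1, P2=3, P3=1, P4=1, P5=2, P6=15, P7=4)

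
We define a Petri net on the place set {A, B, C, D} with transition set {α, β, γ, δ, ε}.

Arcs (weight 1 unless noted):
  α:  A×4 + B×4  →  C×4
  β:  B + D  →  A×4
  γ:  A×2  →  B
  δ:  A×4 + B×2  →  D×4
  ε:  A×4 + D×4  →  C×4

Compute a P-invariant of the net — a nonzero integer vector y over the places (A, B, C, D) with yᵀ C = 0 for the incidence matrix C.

Incidence matrix C (rows=places, cols=transitions):
        α    β    γ    δ    ε
    A  -4    4   -2   -4   -4
    B  -4   -1    1   -2    0
    C   4    0    0    0    4
    D   0   -1    0    4   -4

Candidate y = [1, 2, 3, 2]; check y·C column-wise:
  col α: 1·-4 + 2·-4 + 3·4 + 2·0 = 0
  col β: 1·4 + 2·-1 + 3·0 + 2·-1 = 0
  col γ: 1·-2 + 2·1 + 3·0 + 2·0 = 0
  col δ: 1·-4 + 2·-2 + 3·0 + 2·4 = 0
  col ε: 1·-4 + 2·0 + 3·4 + 2·-4 = 0

y = (A:1, B:2, C:3, D:2)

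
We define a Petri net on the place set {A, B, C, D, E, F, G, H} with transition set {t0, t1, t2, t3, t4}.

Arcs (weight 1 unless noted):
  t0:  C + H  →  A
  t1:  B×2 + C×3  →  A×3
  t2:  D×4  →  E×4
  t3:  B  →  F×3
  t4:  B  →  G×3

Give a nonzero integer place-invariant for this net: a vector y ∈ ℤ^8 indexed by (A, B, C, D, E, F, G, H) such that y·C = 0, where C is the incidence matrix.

Incidence matrix C (rows=places, cols=transitions):
       t0   t1   t2   t3   t4
    A   1    3    0    0    0
    B   0   -2    0   -1   -1
    C  -1   -3    0    0    0
    D   0    0   -4    0    0
    E   0    0    4    0    0
    F   0    0    0    3    0
    G   0    0    0    0    3
    H  -1    0    0    0    0

Candidate y = [1, 0, 1, 0, 0, 0, 0, 0]; check y·C column-wise:
  col t0: 1·1 + 1·-1 + 0·-1 = 0
  col t1: 1·3 + 0·-2 + 1·-3 = 0
  col t2: 1·0 + 1·0 + 0·-4 + 0·4 = 0
  col t3: 1·0 + 0·-1 + 1·0 + 0·3 = 0
  col t4: 1·0 + 0·-1 + 1·0 + 0·3 = 0

y = (A:1, B:0, C:1, D:0, E:0, F:0, G:0, H:0)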